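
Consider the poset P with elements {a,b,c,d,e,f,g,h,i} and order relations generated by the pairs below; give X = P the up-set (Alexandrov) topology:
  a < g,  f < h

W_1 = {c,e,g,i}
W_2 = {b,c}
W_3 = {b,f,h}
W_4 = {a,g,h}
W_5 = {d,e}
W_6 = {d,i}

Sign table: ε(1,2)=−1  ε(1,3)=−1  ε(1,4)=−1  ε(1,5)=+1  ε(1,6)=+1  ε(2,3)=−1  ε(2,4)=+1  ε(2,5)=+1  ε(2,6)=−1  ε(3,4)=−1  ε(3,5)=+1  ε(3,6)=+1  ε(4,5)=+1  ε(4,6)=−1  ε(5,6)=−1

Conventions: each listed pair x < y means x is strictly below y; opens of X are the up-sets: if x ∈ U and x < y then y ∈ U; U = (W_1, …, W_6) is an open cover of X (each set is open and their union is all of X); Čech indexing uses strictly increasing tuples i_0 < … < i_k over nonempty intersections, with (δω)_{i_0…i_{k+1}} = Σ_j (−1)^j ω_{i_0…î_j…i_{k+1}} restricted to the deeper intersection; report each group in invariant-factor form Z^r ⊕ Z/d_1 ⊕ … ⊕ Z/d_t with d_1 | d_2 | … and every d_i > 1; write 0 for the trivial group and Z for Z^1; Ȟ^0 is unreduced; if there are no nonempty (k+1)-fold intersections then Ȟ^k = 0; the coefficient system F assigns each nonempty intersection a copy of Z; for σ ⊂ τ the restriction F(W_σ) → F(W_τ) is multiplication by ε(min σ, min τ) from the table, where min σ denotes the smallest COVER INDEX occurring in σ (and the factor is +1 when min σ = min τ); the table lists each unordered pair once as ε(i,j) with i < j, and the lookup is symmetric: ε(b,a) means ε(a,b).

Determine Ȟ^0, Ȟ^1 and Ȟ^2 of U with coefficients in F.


intersection data:
  W12={c} W14={g} W15={e} W16={i} W23={b} W34={h} W56={d}
C dims 6,7; δ0: rk 6, SNF 1^5·2
Ȟ^0 = (6 − 6) − 0 = 0, so Ȟ^0 ≅ 0
Ȟ^1 = (7 − 0) − 6 = 1 plus torsion [2], so Ȟ^1 ≅ Z ⊕ Z/2
Ȟ^2 = (0 − 0) − 0 = 0, so Ȟ^2 ≅ 0

Ȟ^0 ≅ 0, Ȟ^1 ≅ Z ⊕ Z/2 and Ȟ^2 ≅ 0


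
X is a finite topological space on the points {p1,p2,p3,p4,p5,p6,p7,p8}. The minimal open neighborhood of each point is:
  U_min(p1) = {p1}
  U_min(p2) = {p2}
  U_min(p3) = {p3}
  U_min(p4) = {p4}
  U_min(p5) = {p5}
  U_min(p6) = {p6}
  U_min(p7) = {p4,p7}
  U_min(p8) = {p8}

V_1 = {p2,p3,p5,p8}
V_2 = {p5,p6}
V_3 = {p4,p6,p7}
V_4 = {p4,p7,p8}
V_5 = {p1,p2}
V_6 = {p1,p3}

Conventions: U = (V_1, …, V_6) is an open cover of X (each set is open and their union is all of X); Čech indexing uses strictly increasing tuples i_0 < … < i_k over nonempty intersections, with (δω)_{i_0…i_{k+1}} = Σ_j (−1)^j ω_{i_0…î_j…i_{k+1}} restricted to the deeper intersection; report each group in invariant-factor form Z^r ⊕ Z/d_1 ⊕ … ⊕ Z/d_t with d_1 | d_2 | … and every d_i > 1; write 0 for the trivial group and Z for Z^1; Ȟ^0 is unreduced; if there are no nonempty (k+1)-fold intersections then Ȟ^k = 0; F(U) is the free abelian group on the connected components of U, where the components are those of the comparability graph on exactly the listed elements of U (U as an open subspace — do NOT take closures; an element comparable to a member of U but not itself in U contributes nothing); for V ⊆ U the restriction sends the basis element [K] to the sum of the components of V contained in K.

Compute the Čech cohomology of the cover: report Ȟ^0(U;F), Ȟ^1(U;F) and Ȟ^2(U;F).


cover nerve:
  V12={p5} V14={p8} V15={p2} V16={p3} V23={p6} V34={p4,p7} V56={p1}
components per intersection:
  V1: {p2} {p3} {p5} {p8}
  V2: {p5} {p6}
  V3: {p4,p7} {p6}
  V4: {p4,p7} {p8}
  V5: {p1} {p2}
  V6: {p1} {p3}
  V12: {p5}
  V14: {p8}
  V15: {p2}
  V16: {p3}
  V23: {p6}
  V34: {p4,p7}
  V56: {p1}
C dims 14,7; δ0: rk 7, SNF 1^7
Ȟ^0: (14−7)−0=7 ⇒ Z^7
Ȟ^1: (7−0)−7=0 ⇒ 0
Ȟ^2: (0−0)−0=0 ⇒ 0

Ȟ^0 ≅ Z^7, Ȟ^1 ≅ 0, Ȟ^2 ≅ 0


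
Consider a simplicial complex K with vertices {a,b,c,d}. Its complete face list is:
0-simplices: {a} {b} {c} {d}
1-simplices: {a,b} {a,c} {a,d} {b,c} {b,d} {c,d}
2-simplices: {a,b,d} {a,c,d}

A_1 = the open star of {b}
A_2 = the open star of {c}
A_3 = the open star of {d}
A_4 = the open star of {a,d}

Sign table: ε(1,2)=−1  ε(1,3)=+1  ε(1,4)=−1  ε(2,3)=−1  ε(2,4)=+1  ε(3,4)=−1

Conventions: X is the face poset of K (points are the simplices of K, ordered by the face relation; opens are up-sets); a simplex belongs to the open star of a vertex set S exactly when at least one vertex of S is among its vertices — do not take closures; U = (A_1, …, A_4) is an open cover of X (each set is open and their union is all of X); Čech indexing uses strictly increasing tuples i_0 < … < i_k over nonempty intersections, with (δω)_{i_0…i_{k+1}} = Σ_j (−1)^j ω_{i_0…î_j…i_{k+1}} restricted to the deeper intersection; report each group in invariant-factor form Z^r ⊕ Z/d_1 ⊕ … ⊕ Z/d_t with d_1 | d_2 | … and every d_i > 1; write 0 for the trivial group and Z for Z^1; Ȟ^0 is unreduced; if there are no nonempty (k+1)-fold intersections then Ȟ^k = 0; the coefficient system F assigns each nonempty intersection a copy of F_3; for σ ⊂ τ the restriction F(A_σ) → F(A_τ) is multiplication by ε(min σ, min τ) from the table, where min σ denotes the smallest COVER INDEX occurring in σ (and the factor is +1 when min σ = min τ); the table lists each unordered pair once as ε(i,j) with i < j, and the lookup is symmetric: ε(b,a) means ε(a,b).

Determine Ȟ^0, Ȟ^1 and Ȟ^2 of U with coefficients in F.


intersection data:
  A1={{b},{a,b},{b,c},{b,d},{a,b,d}} A2={{c},{a,c},{b,c},{c,d},{a,c,d}} A3={{d},{a,d},{b,d},{c,d},{a,b,d},{a,c,d}} A4={{a},{d},{a,b},{a,c},{a,d},{b,d},{c,d},{a,b,d},{a,c,d}}
  A12={{b,c}} A13={{b,d},{a,b,d}} A14={{a,b},{b,d},{a,b,d}} A23={{c,d},{a,c,d}} A24={{a,c},{c,d},{a,c,d}} A34={{d},{a,d},{b,d},{c,d},{a,b,d},{a,c,d}}
  A134={{b,d},{a,b,d}} A234={{c,d},{a,c,d}}
C dims 4,6,2; δ0: rk_F3 3; δ1: rk_F3 2
Ȟ^0 = (4 − 3) − 0 = 1, so Ȟ^0 ≅ Z/3
Ȟ^1 = (6 − 2) − 3 = 1, so Ȟ^1 ≅ Z/3
Ȟ^2 = (2 − 0) − 2 = 0, so Ȟ^2 ≅ 0

Ȟ^0 ≅ Z/3, Ȟ^1 ≅ Z/3 and Ȟ^2 ≅ 0


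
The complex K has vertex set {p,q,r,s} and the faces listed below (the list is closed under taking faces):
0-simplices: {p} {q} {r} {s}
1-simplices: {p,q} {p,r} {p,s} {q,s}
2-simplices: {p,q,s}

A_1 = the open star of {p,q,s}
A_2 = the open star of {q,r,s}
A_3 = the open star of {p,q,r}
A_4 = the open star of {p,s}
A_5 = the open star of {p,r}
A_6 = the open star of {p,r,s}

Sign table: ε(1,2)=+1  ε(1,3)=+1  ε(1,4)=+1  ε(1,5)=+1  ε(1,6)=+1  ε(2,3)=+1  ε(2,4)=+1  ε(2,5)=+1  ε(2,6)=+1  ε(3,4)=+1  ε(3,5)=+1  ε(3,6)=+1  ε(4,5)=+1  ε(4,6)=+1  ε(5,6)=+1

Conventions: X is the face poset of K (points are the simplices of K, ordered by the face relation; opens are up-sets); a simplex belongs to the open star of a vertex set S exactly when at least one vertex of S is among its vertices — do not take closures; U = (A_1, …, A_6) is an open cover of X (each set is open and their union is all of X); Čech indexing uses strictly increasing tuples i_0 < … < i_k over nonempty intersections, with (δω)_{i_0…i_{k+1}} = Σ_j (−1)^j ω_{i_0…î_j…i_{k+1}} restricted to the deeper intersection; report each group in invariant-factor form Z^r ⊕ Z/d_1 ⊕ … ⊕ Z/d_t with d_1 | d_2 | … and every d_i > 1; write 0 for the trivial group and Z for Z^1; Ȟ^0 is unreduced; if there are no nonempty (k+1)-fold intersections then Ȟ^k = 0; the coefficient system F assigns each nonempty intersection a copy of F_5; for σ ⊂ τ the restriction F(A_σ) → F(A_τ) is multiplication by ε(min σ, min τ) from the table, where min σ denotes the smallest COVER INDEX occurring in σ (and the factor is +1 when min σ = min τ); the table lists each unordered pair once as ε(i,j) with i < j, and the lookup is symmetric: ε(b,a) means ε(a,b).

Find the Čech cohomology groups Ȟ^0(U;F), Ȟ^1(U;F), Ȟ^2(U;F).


nerve of the cover:
  A1={{p},{q},{s},{p,q},{p,r},{p,s},{q,s},{p,q,s}} A2={{q},{r},{s},{p,q},{p,r},{p,s},{q,s},{p,q,s}} A3={{p},{q},{r},{p,q},{p,r},{p,s},{q,s},{p,q,s}} A4={{p},{s},{p,q},{p,r},{p,s},{q,s},{p,q,s}} A5={{p},{r},{p,q},{p,r},{p,s},{p,q,s}} A6={{p},{r},{s},{p,q},{p,r},{p,s},{q,s},{p,q,s}}
  A12={{q},{s},{p,q},{p,r},{p,s},{q,s},{p,q,s}} A13={{p},{q},{p,q},{p,r},{p,s},{q,s},{p,q,s}} A14={{p},{s},{p,q},{p,r},{p,s},{q,s},{p,q,s}} A15={{p},{p,q},{p,r},{p,s},{p,q,s}} A16={{p},{s},{p,q},{p,r},{p,s},{q,s},{p,q,s}} A23={{q},{r},{p,q},{p,r},{p,s},{q,s},{p,q,s}} A24={{s},{p,q},{p,r},{p,s},{q,s},{p,q,s}} A25={{r},{p,q},{p,r},{p,s},{p,q,s}} A26={{r},{s},{p,q},{p,r},{p,s},{q,s},{p,q,s}} A34={{p},{p,q},{p,r},{p,s},{q,s},{p,q,s}} A35={{p},{r},{p,q},{p,r},{p,s},{p,q,s}} A36={{p},{r},{p,q},{p,r},{p,s},{q,s},{p,q,s}} A45={{p},{p,q},{p,r},{p,s},{p,q,s}} A46={{p},{s},{p,q},{p,r},{p,s},{q,s},{p,q,s}} A56={{p},{r},{p,q},{p,r},{p,s},{p,q,s}}
  A123={{q},{p,q},{p,r},{p,s},{q,s},{p,q,s}} A124={{s},{p,q},{p,r},{p,s},{q,s},{p,q,s}} A125={{p,q},{p,r},{p,s},{p,q,s}} A126={{s},{p,q},{p,r},{p,s},{q,s},{p,q,s}} A134={{p},{p,q},{p,r},{p,s},{q,s},{p,q,s}} A135={{p},{p,q},{p,r},{p,s},{p,q,s}} A136={{p},{p,q},{p,r},{p,s},{q,s},{p,q,s}} A145={{p},{p,q},{p,r},{p,s},{p,q,s}} A146={{p},{s},{p,q},{p,r},{p,s},{q,s},{p,q,s}} A156={{p},{p,q},{p,r},{p,s},{p,q,s}} A234={{p,q},{p,r},{p,s},{q,s},{p,q,s}} A235={{r},{p,q},{p,r},{p,s},{p,q,s}} A236={{r},{p,q},{p,r},{p,s},{q,s},{p,q,s}} A245={{p,q},{p,r},{p,s},{p,q,s}} A246={{s},{p,q},{p,r},{p,s},{q,s},{p,q,s}} A256={{r},{p,q},{p,r},{p,s},{p,q,s}} A345={{p},{p,q},{p,r},{p,s},{p,q,s}} A346={{p},{p,q},{p,r},{p,s},{q,s},{p,q,s}} A356={{p},{r},{p,q},{p,r},{p,s},{p,q,s}} A456={{p},{p,q},{p,r},{p,s},{p,q,s}}
  A1234={{p,q},{p,r},{p,s},{q,s},{p,q,s}} A1235={{p,q},{p,r},{p,s},{p,q,s}} A1236={{p,q},{p,r},{p,s},{q,s},{p,q,s}} A1245={{p,q},{p,r},{p,s},{p,q,s}} A1246={{s},{p,q},{p,r},{p,s},{q,s},{p,q,s}} A1256={{p,q},{p,r},{p,s},{p,q,s}} A1345={{p},{p,q},{p,r},{p,s},{p,q,s}} A1346={{p},{p,q},{p,r},{p,s},{q,s},{p,q,s}} A1356={{p},{p,q},{p,r},{p,s},{p,q,s}} A1456={{p},{p,q},{p,r},{p,s},{p,q,s}} A2345={{p,q},{p,r},{p,s},{p,q,s}} A2346={{p,q},{p,r},{p,s},{q,s},{p,q,s}} A2356={{r},{p,q},{p,r},{p,s},{p,q,s}} A2456={{p,q},{p,r},{p,s},{p,q,s}} A3456={{p},{p,q},{p,r},{p,s},{p,q,s}}
  A12345={{p,q},{p,r},{p,s},{p,q,s}} A12346={{p,q},{p,r},{p,s},{q,s},{p,q,s}} A12356={{p,q},{p,r},{p,s},{p,q,s}} A12456={{p,q},{p,r},{p,s},{p,q,s}} A13456={{p},{p,q},{p,r},{p,s},{p,q,s}} A23456={{p,q},{p,r},{p,s},{p,q,s}}
  A123456={{p,q},{p,r},{p,s},{p,q,s}}
C dims 6,15,20,15; δ0: rk_F5 5; δ1: rk_F5 10; δ2: rk_F5 10
Ȟ^0 = (6 − 5) − 0 = 1, so Ȟ^0 ≅ Z/5
Ȟ^1 = (15 − 10) − 5 = 0, so Ȟ^1 ≅ 0
Ȟ^2 = (20 − 10) − 10 = 0, so Ȟ^2 ≅ 0

Ȟ^0 ≅ Z/5, Ȟ^1 ≅ 0, Ȟ^2 ≅ 0


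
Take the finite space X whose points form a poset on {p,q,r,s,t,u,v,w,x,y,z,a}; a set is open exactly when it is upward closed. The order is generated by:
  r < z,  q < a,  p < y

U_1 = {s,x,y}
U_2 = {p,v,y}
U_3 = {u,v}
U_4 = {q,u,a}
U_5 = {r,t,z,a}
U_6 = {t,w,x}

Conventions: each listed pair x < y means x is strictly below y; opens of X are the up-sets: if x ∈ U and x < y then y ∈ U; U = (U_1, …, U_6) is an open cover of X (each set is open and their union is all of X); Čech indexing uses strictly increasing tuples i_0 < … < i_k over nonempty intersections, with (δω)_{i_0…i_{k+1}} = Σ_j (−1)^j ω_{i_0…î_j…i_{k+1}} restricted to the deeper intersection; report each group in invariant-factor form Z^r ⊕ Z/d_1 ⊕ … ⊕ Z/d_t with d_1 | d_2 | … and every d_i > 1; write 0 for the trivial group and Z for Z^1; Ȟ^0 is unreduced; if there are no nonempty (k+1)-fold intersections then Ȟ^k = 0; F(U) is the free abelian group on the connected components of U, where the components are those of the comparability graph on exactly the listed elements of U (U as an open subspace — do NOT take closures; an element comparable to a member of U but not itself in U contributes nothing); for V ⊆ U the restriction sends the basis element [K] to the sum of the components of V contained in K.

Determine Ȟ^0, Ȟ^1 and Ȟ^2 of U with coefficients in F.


nerve simplices:
  U12={y} U16={x} U23={v} U34={u} U45={a} U56={t}
components per intersection:
  U1: {s} {x} {y}
  U2: {p,y} {v}
  U3: {u} {v}
  U4: {q,a} {u}
  U5: {r,z} {t} {a}
  U6: {t} {w} {x}
  U12: {y}
  U16: {x}
  U23: {v}
  U34: {u}
  U45: {a}
  U56: {t}
C dims 15,6; δ0: rk 6, SNF 1^6
degree 0: 15−6−0 = 9 → Ȟ^0 ≅ Z^9
degree 1: 6−0−6 = 0 → Ȟ^1 ≅ 0
degree 2: 0−0−0 = 0 → Ȟ^2 ≅ 0

Ȟ^0 = Z^9; Ȟ^1 = 0; Ȟ^2 = 0


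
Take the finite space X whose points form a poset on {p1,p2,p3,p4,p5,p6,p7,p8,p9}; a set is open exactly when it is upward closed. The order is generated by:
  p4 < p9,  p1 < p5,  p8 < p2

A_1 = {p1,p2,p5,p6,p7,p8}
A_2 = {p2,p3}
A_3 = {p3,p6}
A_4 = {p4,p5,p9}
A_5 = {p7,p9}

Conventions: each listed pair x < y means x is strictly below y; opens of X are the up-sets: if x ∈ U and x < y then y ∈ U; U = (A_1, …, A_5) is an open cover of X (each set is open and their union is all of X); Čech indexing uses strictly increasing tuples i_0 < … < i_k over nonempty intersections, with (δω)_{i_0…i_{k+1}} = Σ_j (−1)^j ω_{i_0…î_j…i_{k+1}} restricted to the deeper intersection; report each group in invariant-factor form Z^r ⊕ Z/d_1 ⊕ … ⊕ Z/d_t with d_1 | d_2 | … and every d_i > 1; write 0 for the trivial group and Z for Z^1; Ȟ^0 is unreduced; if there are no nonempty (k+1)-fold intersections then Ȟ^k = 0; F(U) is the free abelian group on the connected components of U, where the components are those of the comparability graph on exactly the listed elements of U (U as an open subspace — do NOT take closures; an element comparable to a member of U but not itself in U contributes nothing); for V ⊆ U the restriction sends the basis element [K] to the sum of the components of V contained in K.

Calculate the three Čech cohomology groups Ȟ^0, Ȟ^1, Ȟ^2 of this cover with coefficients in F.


nonempty overlaps:
  A12={p2} A13={p6} A14={p5} A15={p7} A23={p3} A45={p9}
components per intersection:
  A1: {p1,p5} {p2,p8} {p6} {p7}
  A2: {p2} {p3}
  A3: {p3} {p6}
  A4: {p4,p9} {p5}
  A5: {p7} {p9}
  A12: {p2}
  A13: {p6}
  A14: {p5}
  A15: {p7}
  A23: {p3}
  A45: {p9}
C dims 12,6; δ0: rk 6, SNF 1^6
degree 0: 12−6−0 = 6 → Ȟ^0 ≅ Z^6
degree 1: 6−0−6 = 0 → Ȟ^1 ≅ 0
degree 2: 0−0−0 = 0 → Ȟ^2 ≅ 0

Ȟ^0 = Z^6, Ȟ^1 = 0 and Ȟ^2 = 0


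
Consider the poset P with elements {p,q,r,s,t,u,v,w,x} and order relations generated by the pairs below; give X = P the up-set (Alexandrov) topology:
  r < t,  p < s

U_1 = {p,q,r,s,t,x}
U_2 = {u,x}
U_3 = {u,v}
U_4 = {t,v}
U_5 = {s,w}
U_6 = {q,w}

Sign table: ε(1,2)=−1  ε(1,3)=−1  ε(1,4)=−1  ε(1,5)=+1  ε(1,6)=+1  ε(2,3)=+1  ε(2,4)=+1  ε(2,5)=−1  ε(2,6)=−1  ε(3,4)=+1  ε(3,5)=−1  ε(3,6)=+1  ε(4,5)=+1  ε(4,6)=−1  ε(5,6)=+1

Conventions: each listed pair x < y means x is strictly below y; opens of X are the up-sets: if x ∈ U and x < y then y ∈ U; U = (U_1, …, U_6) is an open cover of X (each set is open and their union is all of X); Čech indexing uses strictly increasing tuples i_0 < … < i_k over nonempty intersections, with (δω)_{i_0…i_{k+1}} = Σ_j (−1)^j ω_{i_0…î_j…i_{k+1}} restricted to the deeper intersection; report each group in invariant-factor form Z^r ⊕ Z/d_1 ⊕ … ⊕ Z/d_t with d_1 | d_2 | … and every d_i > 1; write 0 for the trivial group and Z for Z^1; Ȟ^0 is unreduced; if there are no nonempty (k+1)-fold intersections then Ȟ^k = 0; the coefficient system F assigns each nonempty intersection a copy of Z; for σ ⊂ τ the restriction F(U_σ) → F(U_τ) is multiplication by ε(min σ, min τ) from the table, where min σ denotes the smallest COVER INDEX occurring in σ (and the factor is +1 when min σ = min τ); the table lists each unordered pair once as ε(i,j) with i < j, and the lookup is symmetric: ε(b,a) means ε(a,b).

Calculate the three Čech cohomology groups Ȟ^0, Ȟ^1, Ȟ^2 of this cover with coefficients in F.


Ȟ^0(U;F) ≅ Z; Ȟ^1(U;F) ≅ Z^2; Ȟ^2(U;F) ≅ 0

nonempty intersections:
  U12={x} U14={t} U15={s} U16={q} U23={u} U34={v} U56={w}
C dims 6,7; δ0: rk 5, SNF 1^5
Ȟ^0: (6−5)−0=1 ⇒ Z
Ȟ^1: (7−0)−5=2 ⇒ Z^2
Ȟ^2: (0−0)−0=0 ⇒ 0


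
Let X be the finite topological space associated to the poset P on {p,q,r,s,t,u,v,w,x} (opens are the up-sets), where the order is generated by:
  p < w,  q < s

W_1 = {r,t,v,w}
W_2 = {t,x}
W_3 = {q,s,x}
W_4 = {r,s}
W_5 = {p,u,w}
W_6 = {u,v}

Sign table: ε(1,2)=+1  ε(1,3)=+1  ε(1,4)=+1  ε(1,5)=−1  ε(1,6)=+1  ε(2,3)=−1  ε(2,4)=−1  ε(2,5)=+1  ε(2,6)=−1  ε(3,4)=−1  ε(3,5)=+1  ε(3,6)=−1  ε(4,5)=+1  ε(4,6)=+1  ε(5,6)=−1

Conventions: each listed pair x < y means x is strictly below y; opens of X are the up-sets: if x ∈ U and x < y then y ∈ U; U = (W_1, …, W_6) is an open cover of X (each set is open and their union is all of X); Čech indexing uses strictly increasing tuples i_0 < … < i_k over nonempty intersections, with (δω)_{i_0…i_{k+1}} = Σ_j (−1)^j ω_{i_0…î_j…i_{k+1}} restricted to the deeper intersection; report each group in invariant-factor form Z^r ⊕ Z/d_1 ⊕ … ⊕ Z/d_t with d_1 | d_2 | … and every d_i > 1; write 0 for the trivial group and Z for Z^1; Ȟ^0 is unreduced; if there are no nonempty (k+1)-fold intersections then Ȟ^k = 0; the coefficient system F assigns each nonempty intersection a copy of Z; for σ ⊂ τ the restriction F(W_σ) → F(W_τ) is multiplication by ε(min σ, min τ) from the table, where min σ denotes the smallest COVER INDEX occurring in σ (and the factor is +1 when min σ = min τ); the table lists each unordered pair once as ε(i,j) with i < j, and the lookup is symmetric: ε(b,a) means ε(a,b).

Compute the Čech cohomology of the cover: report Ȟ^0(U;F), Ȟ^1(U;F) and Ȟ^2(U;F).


Ȟ^0(U;F) ≅ Z,  Ȟ^1(U;F) ≅ Z^2,  Ȟ^2(U;F) ≅ 0

cover nerve:
  W12={t} W14={r} W15={w} W16={v} W23={x} W34={s} W56={u}
C dims 6,7; δ0: rk 5, SNF 1^5
Ȟ^0: (6−5)−0=1 ⇒ Z
Ȟ^1: (7−0)−5=2 ⇒ Z^2
Ȟ^2: (0−0)−0=0 ⇒ 0


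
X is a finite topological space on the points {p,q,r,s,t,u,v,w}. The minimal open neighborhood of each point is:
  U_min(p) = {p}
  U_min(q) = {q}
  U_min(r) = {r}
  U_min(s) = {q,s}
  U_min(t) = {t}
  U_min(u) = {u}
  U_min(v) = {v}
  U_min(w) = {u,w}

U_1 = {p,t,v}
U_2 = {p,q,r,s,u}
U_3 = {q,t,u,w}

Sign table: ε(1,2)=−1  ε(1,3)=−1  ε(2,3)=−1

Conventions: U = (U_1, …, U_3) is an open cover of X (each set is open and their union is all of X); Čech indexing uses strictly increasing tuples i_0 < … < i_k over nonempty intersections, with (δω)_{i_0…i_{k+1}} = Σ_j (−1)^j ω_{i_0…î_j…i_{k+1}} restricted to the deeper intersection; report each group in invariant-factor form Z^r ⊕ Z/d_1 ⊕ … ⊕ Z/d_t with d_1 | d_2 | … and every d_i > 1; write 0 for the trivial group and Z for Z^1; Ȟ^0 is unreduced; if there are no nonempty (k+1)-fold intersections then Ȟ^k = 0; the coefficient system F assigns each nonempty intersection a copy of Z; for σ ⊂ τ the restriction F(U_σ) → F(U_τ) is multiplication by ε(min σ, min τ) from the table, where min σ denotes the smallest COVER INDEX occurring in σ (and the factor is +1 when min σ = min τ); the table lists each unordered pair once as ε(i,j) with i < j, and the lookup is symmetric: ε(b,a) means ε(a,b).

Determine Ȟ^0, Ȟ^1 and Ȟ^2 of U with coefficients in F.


Ȟ^0 ≅ 0,  Ȟ^1 ≅ Z/2,  Ȟ^2 ≅ 0

nerve simplices:
  U12={p} U13={t} U23={q,u}
C dims 3,3; δ0: rk 3, SNF 1^2·2
degree 0: 3−3−0 = 0 → Ȟ^0 ≅ 0
degree 1: 3−0−3 = 0 plus torsion [2] → Ȟ^1 ≅ Z/2
degree 2: 0−0−0 = 0 → Ȟ^2 ≅ 0


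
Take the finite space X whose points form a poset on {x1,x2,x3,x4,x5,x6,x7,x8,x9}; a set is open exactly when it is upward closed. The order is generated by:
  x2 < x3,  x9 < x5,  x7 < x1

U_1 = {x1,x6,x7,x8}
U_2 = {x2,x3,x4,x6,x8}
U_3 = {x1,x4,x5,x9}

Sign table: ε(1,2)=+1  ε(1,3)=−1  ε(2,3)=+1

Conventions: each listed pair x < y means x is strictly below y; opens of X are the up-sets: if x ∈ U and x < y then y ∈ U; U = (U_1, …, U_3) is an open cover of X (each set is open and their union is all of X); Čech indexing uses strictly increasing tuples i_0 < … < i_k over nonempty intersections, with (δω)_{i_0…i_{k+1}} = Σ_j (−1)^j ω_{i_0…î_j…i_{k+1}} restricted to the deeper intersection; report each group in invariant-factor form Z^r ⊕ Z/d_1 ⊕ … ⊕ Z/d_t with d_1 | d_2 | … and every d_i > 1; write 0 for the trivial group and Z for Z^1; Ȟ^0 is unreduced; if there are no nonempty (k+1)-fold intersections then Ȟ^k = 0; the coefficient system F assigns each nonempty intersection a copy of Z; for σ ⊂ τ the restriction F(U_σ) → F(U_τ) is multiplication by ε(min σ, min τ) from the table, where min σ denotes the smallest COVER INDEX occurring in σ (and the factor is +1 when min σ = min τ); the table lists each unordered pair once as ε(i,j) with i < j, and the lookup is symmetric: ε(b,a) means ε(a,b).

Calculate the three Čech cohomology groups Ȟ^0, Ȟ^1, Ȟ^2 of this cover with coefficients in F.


Ȟ^0 = 0, Ȟ^1 = Z/2, Ȟ^2 = 0

nonempty intersections:
  U12={x6,x8} U13={x1} U23={x4}
C dims 3,3; δ0: rk 3, SNF 1^2·2
Ȟ^0: (3−3)−0=0 ⇒ 0
Ȟ^1: (3−0)−3=0 plus torsion [2] ⇒ Z/2
Ȟ^2: (0−0)−0=0 ⇒ 0


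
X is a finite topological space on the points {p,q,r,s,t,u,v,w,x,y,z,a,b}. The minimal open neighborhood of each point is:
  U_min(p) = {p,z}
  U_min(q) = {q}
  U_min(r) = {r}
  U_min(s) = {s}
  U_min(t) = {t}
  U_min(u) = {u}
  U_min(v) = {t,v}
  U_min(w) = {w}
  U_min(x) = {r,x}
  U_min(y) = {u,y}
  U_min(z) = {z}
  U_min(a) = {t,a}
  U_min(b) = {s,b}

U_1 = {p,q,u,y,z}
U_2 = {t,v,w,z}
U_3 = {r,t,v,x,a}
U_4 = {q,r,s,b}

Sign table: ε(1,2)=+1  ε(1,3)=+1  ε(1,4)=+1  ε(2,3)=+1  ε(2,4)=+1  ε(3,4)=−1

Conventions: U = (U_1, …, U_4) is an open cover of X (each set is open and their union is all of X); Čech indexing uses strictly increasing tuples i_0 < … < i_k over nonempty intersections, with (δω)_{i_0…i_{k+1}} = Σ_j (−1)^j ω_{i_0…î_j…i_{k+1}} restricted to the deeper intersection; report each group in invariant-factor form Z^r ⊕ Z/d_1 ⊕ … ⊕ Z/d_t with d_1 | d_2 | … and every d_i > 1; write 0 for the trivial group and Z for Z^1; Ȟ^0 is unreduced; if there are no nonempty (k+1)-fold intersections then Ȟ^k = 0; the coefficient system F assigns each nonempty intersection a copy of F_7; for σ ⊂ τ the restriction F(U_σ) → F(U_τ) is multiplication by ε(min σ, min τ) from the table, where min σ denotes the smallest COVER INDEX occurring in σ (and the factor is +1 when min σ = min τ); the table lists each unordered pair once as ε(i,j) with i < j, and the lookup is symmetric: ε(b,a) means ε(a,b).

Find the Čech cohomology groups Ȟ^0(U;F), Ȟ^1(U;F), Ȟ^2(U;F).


intersection data:
  U12={z} U14={q} U23={t,v} U34={r}
C dims 4,4; δ0: rk_F7 4
Ȟ^0 = (4 − 4) − 0 = 0, so Ȟ^0 ≅ 0
Ȟ^1 = (4 − 0) − 4 = 0, so Ȟ^1 ≅ 0
Ȟ^2 = (0 − 0) − 0 = 0, so Ȟ^2 ≅ 0

Ȟ^0 ≅ 0; Ȟ^1 ≅ 0; Ȟ^2 ≅ 0


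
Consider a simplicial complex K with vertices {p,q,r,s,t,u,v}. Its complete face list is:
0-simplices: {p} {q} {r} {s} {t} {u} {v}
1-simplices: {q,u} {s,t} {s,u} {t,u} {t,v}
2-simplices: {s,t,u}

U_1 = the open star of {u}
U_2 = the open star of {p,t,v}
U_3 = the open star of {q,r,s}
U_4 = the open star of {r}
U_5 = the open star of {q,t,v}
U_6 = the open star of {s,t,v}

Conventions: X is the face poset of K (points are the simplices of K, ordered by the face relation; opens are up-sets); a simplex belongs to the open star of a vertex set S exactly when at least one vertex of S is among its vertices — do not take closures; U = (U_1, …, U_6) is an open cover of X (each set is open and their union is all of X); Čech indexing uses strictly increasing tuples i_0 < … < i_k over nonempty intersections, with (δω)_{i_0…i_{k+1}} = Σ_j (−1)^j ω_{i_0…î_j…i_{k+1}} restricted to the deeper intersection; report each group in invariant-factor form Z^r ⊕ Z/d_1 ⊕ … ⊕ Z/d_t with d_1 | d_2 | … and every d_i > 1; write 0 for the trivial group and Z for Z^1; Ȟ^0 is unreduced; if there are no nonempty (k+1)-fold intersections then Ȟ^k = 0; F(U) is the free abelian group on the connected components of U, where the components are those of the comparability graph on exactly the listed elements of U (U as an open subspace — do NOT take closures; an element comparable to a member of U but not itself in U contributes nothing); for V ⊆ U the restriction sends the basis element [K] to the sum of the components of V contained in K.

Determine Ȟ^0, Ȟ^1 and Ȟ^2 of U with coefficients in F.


nerve simplices:
  U1={{u},{q,u},{s,u},{t,u},{s,t,u}} U2={{p},{t},{v},{s,t},{t,u},{t,v},{s,t,u}} U3={{q},{r},{s},{q,u},{s,t},{s,u},{s,t,u}} U4={{r}} U5={{q},{t},{v},{q,u},{s,t},{t,u},{t,v},{s,t,u}} U6={{s},{t},{v},{s,t},{s,u},{t,u},{t,v},{s,t,u}}
  U12={{t,u},{s,t,u}} U13={{q,u},{s,u},{s,t,u}} U15={{q,u},{t,u},{s,t,u}} U16={{s,u},{t,u},{s,t,u}} U23={{s,t},{s,t,u}} U25={{t},{v},{s,t},{t,u},{t,v},{s,t,u}} U26={{t},{v},{s,t},{t,u},{t,v},{s,t,u}} U34={{r}} U35={{q},{q,u},{s,t},{s,t,u}} U36={{s},{s,t},{s,u},{s,t,u}} U56={{t},{v},{s,t},{t,u},{t,v},{s,t,u}}
  U123={{s,t,u}} U125={{t,u},{s,t,u}} U126={{t,u},{s,t,u}} U135={{q,u},{s,t,u}} U136={{s,u},{s,t,u}} U156={{t,u},{s,t,u}} U235={{s,t},{s,t,u}} U236={{s,t},{s,t,u}} U256={{t},{v},{s,t},{t,u},{t,v},{s,t,u}} U356={{s,t},{s,t,u}}
  U1235={{s,t,u}} U1236={{s,t,u}} U1256={{t,u},{s,t,u}} U1356={{s,t,u}} U2356={{s,t},{s,t,u}}
  U12356={{s,t,u}}
components per intersection:
  U1: {{u},{q,u},{s,u},{t,u},{s,t,u}}
  U2: {{p}} {{t},{v},{s,t},{t,u},{t,v},{s,t,u}}
  U3: {{q},{q,u}} {{r}} {{s},{s,t},{s,u},{s,t,u}}
  U4: {{r}}
  U5: {{q},{q,u}} {{t},{v},{s,t},{t,u},{t,v},{s,t,u}}
  U6: {{s},{t},{v},{s,t},{s,u},{t,u},{t,v},{s,t,u}}
  U12: {{t,u},{s,t,u}}
  U13: {{q,u}} {{s,u},{s,t,u}}
  U15: {{q,u}} {{t,u},{s,t,u}}
  U16: {{s,u},{t,u},{s,t,u}}
  U23: {{s,t},{s,t,u}}
  U25: {{t},{v},{s,t},{t,u},{t,v},{s,t,u}}
  U26: {{t},{v},{s,t},{t,u},{t,v},{s,t,u}}
  U34: {{r}}
  U35: {{q},{q,u}} {{s,t},{s,t,u}}
  U36: {{s},{s,t},{s,u},{s,t,u}}
  U56: {{t},{v},{s,t},{t,u},{t,v},{s,t,u}}
  U123: {{s,t,u}}
  U125: {{t,u},{s,t,u}}
  U126: {{t,u},{s,t,u}}
  U135: {{q,u}} {{s,t,u}}
  U136: {{s,u},{s,t,u}}
  U156: {{t,u},{s,t,u}}
  U235: {{s,t},{s,t,u}}
  U236: {{s,t},{s,t,u}}
  U256: {{t},{v},{s,t},{t,u},{t,v},{s,t,u}}
  U356: {{s,t},{s,t,u}}
  U1235: {{s,t,u}}
  U1236: {{s,t,u}}
  U1256: {{t,u},{s,t,u}}
  U1356: {{s,t,u}}
  U2356: {{s,t},{s,t,u}}
  U12356: {{s,t,u}}
C dims 10,14,11,5; δ0: rk 7, SNF 1^7; δ1: rk 7, SNF 1^7; δ2: rk 4, SNF 1^4
degree 0: 10−7−0 = 3 → Ȟ^0 ≅ Z^3
degree 1: 14−7−7 = 0 → Ȟ^1 ≅ 0
degree 2: 11−4−7 = 0 → Ȟ^2 ≅ 0

Ȟ^0(U;F) ≅ Z^3, Ȟ^1(U;F) ≅ 0, Ȟ^2(U;F) ≅ 0


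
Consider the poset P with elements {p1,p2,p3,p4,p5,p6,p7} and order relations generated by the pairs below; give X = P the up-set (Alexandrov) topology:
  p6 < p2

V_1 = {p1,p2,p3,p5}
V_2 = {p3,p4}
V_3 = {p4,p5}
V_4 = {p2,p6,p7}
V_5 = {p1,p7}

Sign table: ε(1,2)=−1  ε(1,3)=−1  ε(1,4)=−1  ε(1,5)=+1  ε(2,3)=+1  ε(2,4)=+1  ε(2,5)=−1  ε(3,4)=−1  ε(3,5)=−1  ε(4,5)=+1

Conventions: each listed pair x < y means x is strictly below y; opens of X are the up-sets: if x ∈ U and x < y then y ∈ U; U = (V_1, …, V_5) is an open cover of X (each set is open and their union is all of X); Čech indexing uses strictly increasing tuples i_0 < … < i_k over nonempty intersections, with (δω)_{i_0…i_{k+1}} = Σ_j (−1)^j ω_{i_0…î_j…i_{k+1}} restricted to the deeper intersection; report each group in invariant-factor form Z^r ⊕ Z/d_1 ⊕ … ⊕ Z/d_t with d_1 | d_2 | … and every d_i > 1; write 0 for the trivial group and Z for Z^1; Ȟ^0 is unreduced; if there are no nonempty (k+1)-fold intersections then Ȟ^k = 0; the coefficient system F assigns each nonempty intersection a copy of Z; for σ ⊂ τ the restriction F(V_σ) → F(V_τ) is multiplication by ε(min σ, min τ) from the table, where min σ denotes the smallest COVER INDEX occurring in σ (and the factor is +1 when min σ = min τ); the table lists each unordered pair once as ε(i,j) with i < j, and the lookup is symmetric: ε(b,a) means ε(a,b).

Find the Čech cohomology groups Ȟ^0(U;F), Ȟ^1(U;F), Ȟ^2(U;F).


nerve of the cover:
  V12={p3} V13={p5} V14={p2} V15={p1} V23={p4} V45={p7}
C dims 5,6; δ0: rk 5, SNF 1^4·2
Ȟ^0 = (5 − 5) − 0 = 0, so Ȟ^0 ≅ 0
Ȟ^1 = (6 − 0) − 5 = 1 plus torsion [2], so Ȟ^1 ≅ Z ⊕ Z/2
Ȟ^2 = (0 − 0) − 0 = 0, so Ȟ^2 ≅ 0

Ȟ^0(U;F) ≅ 0, Ȟ^1(U;F) ≅ Z ⊕ Z/2 and Ȟ^2(U;F) ≅ 0


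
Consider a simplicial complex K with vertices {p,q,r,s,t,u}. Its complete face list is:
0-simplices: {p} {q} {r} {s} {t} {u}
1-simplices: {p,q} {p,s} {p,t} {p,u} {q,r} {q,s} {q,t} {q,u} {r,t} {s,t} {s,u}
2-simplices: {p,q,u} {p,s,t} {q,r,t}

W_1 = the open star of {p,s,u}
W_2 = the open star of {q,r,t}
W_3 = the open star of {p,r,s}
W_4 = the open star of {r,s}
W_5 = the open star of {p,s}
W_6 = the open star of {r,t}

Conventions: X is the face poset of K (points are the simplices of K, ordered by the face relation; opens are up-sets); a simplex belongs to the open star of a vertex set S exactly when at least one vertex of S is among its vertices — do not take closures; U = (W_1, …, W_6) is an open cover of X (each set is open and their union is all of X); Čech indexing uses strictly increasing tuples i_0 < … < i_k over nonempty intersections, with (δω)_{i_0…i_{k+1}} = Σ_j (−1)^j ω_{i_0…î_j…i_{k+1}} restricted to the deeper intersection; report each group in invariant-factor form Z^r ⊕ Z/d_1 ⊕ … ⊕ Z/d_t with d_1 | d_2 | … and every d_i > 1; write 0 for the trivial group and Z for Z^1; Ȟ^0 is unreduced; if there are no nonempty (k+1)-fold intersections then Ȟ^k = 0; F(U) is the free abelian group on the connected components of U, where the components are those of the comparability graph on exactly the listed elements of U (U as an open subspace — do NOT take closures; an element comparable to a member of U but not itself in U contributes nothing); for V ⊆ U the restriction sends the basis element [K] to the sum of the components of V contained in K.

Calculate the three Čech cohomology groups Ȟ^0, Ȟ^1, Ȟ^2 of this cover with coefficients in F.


Ȟ^0 ≅ Z, Ȟ^1 ≅ Z^2, Ȟ^2 ≅ 0

nonempty overlaps:
  W1={{p},{s},{u},{p,q},{p,s},{p,t},{p,u},{q,s},{q,u},{s,t},{s,u},{p,q,u},{p,s,t}} W2={{q},{r},{t},{p,q},{p,t},{q,r},{q,s},{q,t},{q,u},{r,t},{s,t},{p,q,u},{p,s,t},{q,r,t}} W3={{p},{r},{s},{p,q},{p,s},{p,t},{p,u},{q,r},{q,s},{r,t},{s,t},{s,u},{p,q,u},{p,s,t},{q,r,t}} W4={{r},{s},{p,s},{q,r},{q,s},{r,t},{s,t},{s,u},{p,s,t},{q,r,t}} W5={{p},{s},{p,q},{p,s},{p,t},{p,u},{q,s},{s,t},{s,u},{p,q,u},{p,s,t}} W6={{r},{t},{p,t},{q,r},{q,t},{r,t},{s,t},{p,s,t},{q,r,t}}
  W12={{p,q},{p,t},{q,s},{q,u},{s,t},{p,q,u},{p,s,t}} W13={{p},{s},{p,q},{p,s},{p,t},{p,u},{q,s},{s,t},{s,u},{p,q,u},{p,s,t}} W14={{s},{p,s},{q,s},{s,t},{s,u},{p,s,t}} W15={{p},{s},{p,q},{p,s},{p,t},{p,u},{q,s},{s,t},{s,u},{p,q,u},{p,s,t}} W16={{p,t},{s,t},{p,s,t}} W23={{r},{p,q},{p,t},{q,r},{q,s},{r,t},{s,t},{p,q,u},{p,s,t},{q,r,t}} W24={{r},{q,r},{q,s},{r,t},{s,t},{p,s,t},{q,r,t}} W25={{p,q},{p,t},{q,s},{s,t},{p,q,u},{p,s,t}} W26={{r},{t},{p,t},{q,r},{q,t},{r,t},{s,t},{p,s,t},{q,r,t}} W34={{r},{s},{p,s},{q,r},{q,s},{r,t},{s,t},{s,u},{p,s,t},{q,r,t}} W35={{p},{s},{p,q},{p,s},{p,t},{p,u},{q,s},{s,t},{s,u},{p,q,u},{p,s,t}} W36={{r},{p,t},{q,r},{r,t},{s,t},{p,s,t},{q,r,t}} W45={{s},{p,s},{q,s},{s,t},{s,u},{p,s,t}} W46={{r},{q,r},{r,t},{s,t},{p,s,t},{q,r,t}} W56={{p,t},{s,t},{p,s,t}}
  W123={{p,q},{p,t},{q,s},{s,t},{p,q,u},{p,s,t}} W124={{q,s},{s,t},{p,s,t}} W125={{p,q},{p,t},{q,s},{s,t},{p,q,u},{p,s,t}} W126={{p,t},{s,t},{p,s,t}} W134={{s},{p,s},{q,s},{s,t},{s,u},{p,s,t}} W135={{p},{s},{p,q},{p,s},{p,t},{p,u},{q,s},{s,t},{s,u},{p,q,u},{p,s,t}} W136={{p,t},{s,t},{p,s,t}} W145={{s},{p,s},{q,s},{s,t},{s,u},{p,s,t}} W146={{s,t},{p,s,t}} W156={{p,t},{s,t},{p,s,t}} W234={{r},{q,r},{q,s},{r,t},{s,t},{p,s,t},{q,r,t}} W235={{p,q},{p,t},{q,s},{s,t},{p,q,u},{p,s,t}} W236={{r},{p,t},{q,r},{r,t},{s,t},{p,s,t},{q,r,t}} W245={{q,s},{s,t},{p,s,t}} W246={{r},{q,r},{r,t},{s,t},{p,s,t},{q,r,t}} W256={{p,t},{s,t},{p,s,t}} W345={{s},{p,s},{q,s},{s,t},{s,u},{p,s,t}} W346={{r},{q,r},{r,t},{s,t},{p,s,t},{q,r,t}} W356={{p,t},{s,t},{p,s,t}} W456={{s,t},{p,s,t}}
  W1234={{q,s},{s,t},{p,s,t}} W1235={{p,q},{p,t},{q,s},{s,t},{p,q,u},{p,s,t}} W1236={{p,t},{s,t},{p,s,t}} W1245={{q,s},{s,t},{p,s,t}} W1246={{s,t},{p,s,t}} W1256={{p,t},{s,t},{p,s,t}} W1345={{s},{p,s},{q,s},{s,t},{s,u},{p,s,t}} W1346={{s,t},{p,s,t}} W1356={{p,t},{s,t},{p,s,t}} W1456={{s,t},{p,s,t}} W2345={{q,s},{s,t},{p,s,t}} W2346={{r},{q,r},{r,t},{s,t},{p,s,t},{q,r,t}} W2356={{p,t},{s,t},{p,s,t}} W2456={{s,t},{p,s,t}} W3456={{s,t},{p,s,t}}
  W12345={{q,s},{s,t},{p,s,t}} W12346={{s,t},{p,s,t}} W12356={{p,t},{s,t},{p,s,t}} W12456={{s,t},{p,s,t}} W13456={{s,t},{p,s,t}} W23456={{s,t},{p,s,t}}
  W123456={{s,t},{p,s,t}}
components per intersection:
  W1: {{p},{s},{u},{p,q},{p,s},{p,t},{p,u},{q,s},{q,u},{s,t},{s,u},{p,q,u},{p,s,t}}
  W2: {{q},{r},{t},{p,q},{p,t},{q,r},{q,s},{q,t},{q,u},{r,t},{s,t},{p,q,u},{p,s,t},{q,r,t}}
  W3: {{p},{s},{p,q},{p,s},{p,t},{p,u},{q,s},{s,t},{s,u},{p,q,u},{p,s,t}} {{r},{q,r},{r,t},{q,r,t}}
  W4: {{r},{q,r},{r,t},{q,r,t}} {{s},{p,s},{q,s},{s,t},{s,u},{p,s,t}}
  W5: {{p},{s},{p,q},{p,s},{p,t},{p,u},{q,s},{s,t},{s,u},{p,q,u},{p,s,t}}
  W6: {{r},{t},{p,t},{q,r},{q,t},{r,t},{s,t},{p,s,t},{q,r,t}}
  W12: {{p,q},{q,u},{p,q,u}} {{p,t},{s,t},{p,s,t}} {{q,s}}
  W13: {{p},{s},{p,q},{p,s},{p,t},{p,u},{q,s},{s,t},{s,u},{p,q,u},{p,s,t}}
  W14: {{s},{p,s},{q,s},{s,t},{s,u},{p,s,t}}
  W15: {{p},{s},{p,q},{p,s},{p,t},{p,u},{q,s},{s,t},{s,u},{p,q,u},{p,s,t}}
  W16: {{p,t},{s,t},{p,s,t}}
  W23: {{r},{q,r},{r,t},{q,r,t}} {{p,q},{p,q,u}} {{p,t},{s,t},{p,s,t}} {{q,s}}
  W24: {{r},{q,r},{r,t},{q,r,t}} {{q,s}} {{s,t},{p,s,t}}
  W25: {{p,q},{p,q,u}} {{p,t},{s,t},{p,s,t}} {{q,s}}
  W26: {{r},{t},{p,t},{q,r},{q,t},{r,t},{s,t},{p,s,t},{q,r,t}}
  W34: {{r},{q,r},{r,t},{q,r,t}} {{s},{p,s},{q,s},{s,t},{s,u},{p,s,t}}
  W35: {{p},{s},{p,q},{p,s},{p,t},{p,u},{q,s},{s,t},{s,u},{p,q,u},{p,s,t}}
  W36: {{r},{q,r},{r,t},{q,r,t}} {{p,t},{s,t},{p,s,t}}
  W45: {{s},{p,s},{q,s},{s,t},{s,u},{p,s,t}}
  W46: {{r},{q,r},{r,t},{q,r,t}} {{s,t},{p,s,t}}
  W56: {{p,t},{s,t},{p,s,t}}
  W123: {{p,q},{p,q,u}} {{p,t},{s,t},{p,s,t}} {{q,s}}
  W124: {{q,s}} {{s,t},{p,s,t}}
  W125: {{p,q},{p,q,u}} {{p,t},{s,t},{p,s,t}} {{q,s}}
  W126: {{p,t},{s,t},{p,s,t}}
  W134: {{s},{p,s},{q,s},{s,t},{s,u},{p,s,t}}
  W135: {{p},{s},{p,q},{p,s},{p,t},{p,u},{q,s},{s,t},{s,u},{p,q,u},{p,s,t}}
  W136: {{p,t},{s,t},{p,s,t}}
  W145: {{s},{p,s},{q,s},{s,t},{s,u},{p,s,t}}
  W146: {{s,t},{p,s,t}}
  W156: {{p,t},{s,t},{p,s,t}}
  W234: {{r},{q,r},{r,t},{q,r,t}} {{q,s}} {{s,t},{p,s,t}}
  W235: {{p,q},{p,q,u}} {{p,t},{s,t},{p,s,t}} {{q,s}}
  W236: {{r},{q,r},{r,t},{q,r,t}} {{p,t},{s,t},{p,s,t}}
  W245: {{q,s}} {{s,t},{p,s,t}}
  W246: {{r},{q,r},{r,t},{q,r,t}} {{s,t},{p,s,t}}
  W256: {{p,t},{s,t},{p,s,t}}
  W345: {{s},{p,s},{q,s},{s,t},{s,u},{p,s,t}}
  W346: {{r},{q,r},{r,t},{q,r,t}} {{s,t},{p,s,t}}
  W356: {{p,t},{s,t},{p,s,t}}
  W456: {{s,t},{p,s,t}}
  W1234: {{q,s}} {{s,t},{p,s,t}}
  W1235: {{p,q},{p,q,u}} {{p,t},{s,t},{p,s,t}} {{q,s}}
  W1236: {{p,t},{s,t},{p,s,t}}
  W1245: {{q,s}} {{s,t},{p,s,t}}
  W1246: {{s,t},{p,s,t}}
  W1256: {{p,t},{s,t},{p,s,t}}
  W1345: {{s},{p,s},{q,s},{s,t},{s,u},{p,s,t}}
  W1346: {{s,t},{p,s,t}}
  W1356: {{p,t},{s,t},{p,s,t}}
  W1456: {{s,t},{p,s,t}}
  W2345: {{q,s}} {{s,t},{p,s,t}}
  W2346: {{r},{q,r},{r,t},{q,r,t}} {{s,t},{p,s,t}}
  W2356: {{p,t},{s,t},{p,s,t}}
  W2456: {{s,t},{p,s,t}}
  W3456: {{s,t},{p,s,t}}
  W12345: {{q,s}} {{s,t},{p,s,t}}
  W12346: {{s,t},{p,s,t}}
  W12356: {{p,t},{s,t},{p,s,t}}
  W12456: {{s,t},{p,s,t}}
  W13456: {{s,t},{p,s,t}}
  W23456: {{s,t},{p,s,t}}
  W123456: {{s,t},{p,s,t}}
C dims 8,27,33,21; δ0: rk 7, SNF 1^7; δ1: rk 18, SNF 1^18; δ2: rk 15, SNF 1^15
degree 0: 8−7−0 = 1 → Ȟ^0 ≅ Z
degree 1: 27−18−7 = 2 → Ȟ^1 ≅ Z^2
degree 2: 33−15−18 = 0 → Ȟ^2 ≅ 0


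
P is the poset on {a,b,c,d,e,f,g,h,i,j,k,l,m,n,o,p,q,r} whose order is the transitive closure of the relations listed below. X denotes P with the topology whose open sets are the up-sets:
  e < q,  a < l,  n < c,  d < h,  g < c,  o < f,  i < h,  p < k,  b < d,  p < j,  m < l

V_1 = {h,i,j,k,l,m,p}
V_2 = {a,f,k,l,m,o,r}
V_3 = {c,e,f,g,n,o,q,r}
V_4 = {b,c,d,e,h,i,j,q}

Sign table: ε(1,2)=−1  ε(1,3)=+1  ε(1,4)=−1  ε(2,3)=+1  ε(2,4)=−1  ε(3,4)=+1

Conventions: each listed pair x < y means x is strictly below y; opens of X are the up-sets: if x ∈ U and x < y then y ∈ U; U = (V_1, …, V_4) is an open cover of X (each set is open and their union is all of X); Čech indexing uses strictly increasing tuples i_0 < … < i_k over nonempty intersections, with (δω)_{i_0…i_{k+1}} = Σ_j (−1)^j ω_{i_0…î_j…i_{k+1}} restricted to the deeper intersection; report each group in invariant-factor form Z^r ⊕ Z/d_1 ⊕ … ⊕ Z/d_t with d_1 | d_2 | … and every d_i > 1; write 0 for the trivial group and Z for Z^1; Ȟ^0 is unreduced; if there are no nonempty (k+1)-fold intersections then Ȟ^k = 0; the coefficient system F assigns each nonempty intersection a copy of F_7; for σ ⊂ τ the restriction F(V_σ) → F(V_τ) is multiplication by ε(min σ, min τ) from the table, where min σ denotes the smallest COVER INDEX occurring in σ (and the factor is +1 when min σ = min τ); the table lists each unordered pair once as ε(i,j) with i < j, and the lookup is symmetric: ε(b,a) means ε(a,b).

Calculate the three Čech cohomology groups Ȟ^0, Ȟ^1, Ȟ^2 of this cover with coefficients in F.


nonempty overlaps:
  V12={k,l,m} V14={h,i,j} V23={f,o,r} V34={c,e,q}
C dims 4,4; δ0: rk_F7 3
degree 0: 4−3−0 = 1 → Ȟ^0 ≅ Z/7
degree 1: 4−0−3 = 1 → Ȟ^1 ≅ Z/7
degree 2: 0−0−0 = 0 → Ȟ^2 ≅ 0

Ȟ^0(U;F) ≅ Z/7, Ȟ^1(U;F) ≅ Z/7 and Ȟ^2(U;F) ≅ 0


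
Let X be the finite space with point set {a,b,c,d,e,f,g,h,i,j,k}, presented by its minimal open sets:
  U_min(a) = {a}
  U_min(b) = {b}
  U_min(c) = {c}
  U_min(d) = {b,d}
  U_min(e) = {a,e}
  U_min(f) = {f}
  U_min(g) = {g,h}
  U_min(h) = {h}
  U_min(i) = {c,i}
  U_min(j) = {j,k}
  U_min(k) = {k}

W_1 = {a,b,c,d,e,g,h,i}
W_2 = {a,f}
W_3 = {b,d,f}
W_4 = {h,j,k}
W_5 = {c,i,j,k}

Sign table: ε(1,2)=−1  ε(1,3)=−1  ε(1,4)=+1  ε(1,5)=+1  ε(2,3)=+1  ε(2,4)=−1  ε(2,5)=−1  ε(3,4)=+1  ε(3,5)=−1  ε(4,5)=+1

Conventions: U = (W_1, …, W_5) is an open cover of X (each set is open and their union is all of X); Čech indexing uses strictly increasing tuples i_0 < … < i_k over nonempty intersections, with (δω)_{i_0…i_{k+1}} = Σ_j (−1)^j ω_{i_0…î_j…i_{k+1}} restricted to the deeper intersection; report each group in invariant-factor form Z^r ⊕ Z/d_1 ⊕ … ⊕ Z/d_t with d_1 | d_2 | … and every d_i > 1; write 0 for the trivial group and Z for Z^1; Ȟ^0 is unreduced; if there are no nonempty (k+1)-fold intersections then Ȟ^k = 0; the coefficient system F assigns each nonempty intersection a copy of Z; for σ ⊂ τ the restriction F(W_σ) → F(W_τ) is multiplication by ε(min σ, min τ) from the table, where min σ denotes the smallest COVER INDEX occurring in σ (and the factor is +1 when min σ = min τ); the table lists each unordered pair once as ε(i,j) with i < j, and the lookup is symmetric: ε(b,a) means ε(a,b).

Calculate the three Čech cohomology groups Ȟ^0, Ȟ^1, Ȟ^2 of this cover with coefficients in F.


cover nerve:
  W12={a} W13={b,d} W14={h} W15={c,i} W23={f} W45={j,k}
C dims 5,6; δ0: rk 4, SNF 1^4
Ȟ^0: (5−4)−0=1 ⇒ Z
Ȟ^1: (6−0)−4=2 ⇒ Z^2
Ȟ^2: (0−0)−0=0 ⇒ 0

Ȟ^0 = Z, Ȟ^1 = Z^2 and Ȟ^2 = 0


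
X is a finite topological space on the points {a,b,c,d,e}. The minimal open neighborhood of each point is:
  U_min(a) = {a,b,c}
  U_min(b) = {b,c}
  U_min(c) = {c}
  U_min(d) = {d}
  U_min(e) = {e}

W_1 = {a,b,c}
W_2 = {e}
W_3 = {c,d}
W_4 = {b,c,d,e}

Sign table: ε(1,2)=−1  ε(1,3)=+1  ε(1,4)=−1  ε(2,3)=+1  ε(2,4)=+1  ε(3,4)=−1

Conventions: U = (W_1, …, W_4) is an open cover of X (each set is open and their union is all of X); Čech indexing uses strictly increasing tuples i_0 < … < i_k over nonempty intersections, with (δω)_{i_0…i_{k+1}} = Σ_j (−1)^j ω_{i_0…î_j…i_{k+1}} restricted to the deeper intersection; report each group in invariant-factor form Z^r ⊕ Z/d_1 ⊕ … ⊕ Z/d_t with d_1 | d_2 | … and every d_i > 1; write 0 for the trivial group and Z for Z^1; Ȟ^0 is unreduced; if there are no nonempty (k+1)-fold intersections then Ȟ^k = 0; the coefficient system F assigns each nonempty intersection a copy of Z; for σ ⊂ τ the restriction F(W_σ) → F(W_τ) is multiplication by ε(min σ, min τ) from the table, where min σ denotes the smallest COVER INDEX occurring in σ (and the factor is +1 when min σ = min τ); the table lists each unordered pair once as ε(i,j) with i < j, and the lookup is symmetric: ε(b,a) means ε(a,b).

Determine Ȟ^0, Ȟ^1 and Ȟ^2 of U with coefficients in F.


nonempty overlaps:
  W13={c} W14={b,c} W24={e} W34={c,d}
  W134={c}
C dims 4,4,1; δ0: rk 3, SNF 1^3; δ1: rk 1, SNF 1^1
degree 0: 4−3−0 = 1 → Ȟ^0 ≅ Z
degree 1: 4−1−3 = 0 → Ȟ^1 ≅ 0
degree 2: 1−0−1 = 0 → Ȟ^2 ≅ 0

Ȟ^0 = Z; Ȟ^1 = 0; Ȟ^2 = 0
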